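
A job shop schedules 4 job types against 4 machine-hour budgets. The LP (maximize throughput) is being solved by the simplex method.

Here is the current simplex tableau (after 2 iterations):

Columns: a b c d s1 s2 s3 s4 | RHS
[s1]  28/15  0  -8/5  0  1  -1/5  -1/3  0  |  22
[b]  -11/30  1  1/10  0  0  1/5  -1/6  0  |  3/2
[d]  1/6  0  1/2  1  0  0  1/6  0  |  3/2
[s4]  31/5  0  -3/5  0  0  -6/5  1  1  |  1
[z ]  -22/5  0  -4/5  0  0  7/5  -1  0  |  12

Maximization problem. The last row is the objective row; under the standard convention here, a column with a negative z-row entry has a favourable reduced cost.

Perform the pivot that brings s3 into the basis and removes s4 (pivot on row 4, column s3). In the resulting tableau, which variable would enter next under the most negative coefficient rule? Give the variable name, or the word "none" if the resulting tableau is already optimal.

Pivot element 1. New z-row = old z-row − (-1)·(row 4/1).
Updated z-row coefficients: a: 9/5, b: 0, c: -7/5, d: 0, s1: 0, s2: 1/5, s3: 0, s4: 1.
The most negative is -7/5 in column c, so c would enter next.

c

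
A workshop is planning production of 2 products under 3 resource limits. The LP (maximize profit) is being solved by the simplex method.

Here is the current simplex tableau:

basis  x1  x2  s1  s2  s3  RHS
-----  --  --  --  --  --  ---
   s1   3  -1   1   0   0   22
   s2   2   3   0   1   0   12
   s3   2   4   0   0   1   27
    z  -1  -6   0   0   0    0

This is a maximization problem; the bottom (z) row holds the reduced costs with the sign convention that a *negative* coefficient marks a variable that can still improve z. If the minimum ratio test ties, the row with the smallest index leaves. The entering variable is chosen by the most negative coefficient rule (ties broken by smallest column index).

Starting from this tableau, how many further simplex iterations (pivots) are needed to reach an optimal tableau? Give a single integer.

pivot: x2 in, s2 out → z = 24
No improving column remains; optimal.

1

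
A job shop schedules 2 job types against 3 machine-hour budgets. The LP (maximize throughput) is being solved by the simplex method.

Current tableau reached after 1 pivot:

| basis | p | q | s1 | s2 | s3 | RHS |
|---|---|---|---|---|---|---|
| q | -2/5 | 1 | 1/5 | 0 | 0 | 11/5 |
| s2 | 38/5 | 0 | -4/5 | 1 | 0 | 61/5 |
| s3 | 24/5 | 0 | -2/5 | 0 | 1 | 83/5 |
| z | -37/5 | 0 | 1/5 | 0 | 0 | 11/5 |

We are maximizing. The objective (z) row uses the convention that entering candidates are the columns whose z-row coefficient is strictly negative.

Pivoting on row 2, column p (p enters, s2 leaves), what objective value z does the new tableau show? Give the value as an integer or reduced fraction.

535/38

Minimum ratio for p: (61/5)/(38/5) = 61/38.
z changes by −(z-row coeff of p)·ratio = −(-37/5)·(61/38) = 2257/190.
New z = 11/5 + (2257/190) = 535/38.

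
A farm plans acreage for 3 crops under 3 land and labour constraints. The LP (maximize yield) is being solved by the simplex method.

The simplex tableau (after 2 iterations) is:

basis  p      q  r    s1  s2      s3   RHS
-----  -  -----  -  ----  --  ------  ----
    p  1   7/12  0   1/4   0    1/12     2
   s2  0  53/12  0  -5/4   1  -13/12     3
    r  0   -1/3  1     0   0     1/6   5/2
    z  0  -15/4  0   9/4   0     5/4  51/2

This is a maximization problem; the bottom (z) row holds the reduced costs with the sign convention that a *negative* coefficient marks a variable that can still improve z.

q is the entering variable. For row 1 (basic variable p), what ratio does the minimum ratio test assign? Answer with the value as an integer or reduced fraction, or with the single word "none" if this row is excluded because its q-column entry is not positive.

24/7

Ratio = RHS / (q entry) = 2 / (7/12) = 24/7.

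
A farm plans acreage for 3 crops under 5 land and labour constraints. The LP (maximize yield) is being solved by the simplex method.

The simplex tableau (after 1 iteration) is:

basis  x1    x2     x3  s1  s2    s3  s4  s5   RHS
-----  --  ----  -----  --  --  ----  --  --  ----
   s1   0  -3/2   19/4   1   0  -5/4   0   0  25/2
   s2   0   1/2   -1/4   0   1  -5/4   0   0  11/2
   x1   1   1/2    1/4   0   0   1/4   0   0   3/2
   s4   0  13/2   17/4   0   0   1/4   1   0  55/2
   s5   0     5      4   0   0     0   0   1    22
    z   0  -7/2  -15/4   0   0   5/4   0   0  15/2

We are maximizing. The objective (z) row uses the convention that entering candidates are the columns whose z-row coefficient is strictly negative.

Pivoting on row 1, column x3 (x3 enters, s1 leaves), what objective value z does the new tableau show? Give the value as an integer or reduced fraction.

330/19

Minimum ratio for x3: (25/2)/(19/4) = 50/19.
z changes by −(z-row coeff of x3)·ratio = −(-15/4)·(50/19) = 375/38.
New z = 15/2 + (375/38) = 330/19.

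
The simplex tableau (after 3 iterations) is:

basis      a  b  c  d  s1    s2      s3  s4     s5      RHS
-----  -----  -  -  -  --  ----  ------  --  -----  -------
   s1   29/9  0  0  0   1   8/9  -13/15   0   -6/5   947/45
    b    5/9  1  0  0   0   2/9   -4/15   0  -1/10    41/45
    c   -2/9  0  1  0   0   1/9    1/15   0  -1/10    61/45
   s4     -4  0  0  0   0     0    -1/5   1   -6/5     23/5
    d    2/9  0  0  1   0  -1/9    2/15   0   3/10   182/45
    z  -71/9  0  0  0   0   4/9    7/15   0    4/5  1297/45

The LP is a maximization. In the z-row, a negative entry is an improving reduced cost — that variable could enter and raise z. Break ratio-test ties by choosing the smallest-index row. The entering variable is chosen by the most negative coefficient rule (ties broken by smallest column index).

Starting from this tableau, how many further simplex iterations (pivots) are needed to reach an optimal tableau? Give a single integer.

pivot: a in, b out → z = 1044/25
pivot: s3 in, d out → z = 278/3
No improving column remains; optimal.

2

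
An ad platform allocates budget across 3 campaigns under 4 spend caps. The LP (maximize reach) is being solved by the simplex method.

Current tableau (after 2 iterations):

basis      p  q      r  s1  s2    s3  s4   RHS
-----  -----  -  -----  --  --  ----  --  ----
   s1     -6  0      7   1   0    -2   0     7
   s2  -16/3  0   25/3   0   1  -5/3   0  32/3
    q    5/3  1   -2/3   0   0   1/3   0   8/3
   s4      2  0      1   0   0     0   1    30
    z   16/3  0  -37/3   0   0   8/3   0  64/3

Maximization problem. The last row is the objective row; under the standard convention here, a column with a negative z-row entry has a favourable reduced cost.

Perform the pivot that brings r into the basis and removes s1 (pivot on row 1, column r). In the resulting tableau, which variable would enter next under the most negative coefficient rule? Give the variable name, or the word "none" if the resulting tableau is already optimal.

p

Pivot element 7. New z-row = old z-row − (-37/3)·(row 1/7).
Updated z-row coefficients: p: -110/21, q: 0, r: 0, s1: 37/21, s2: 0, s3: -6/7, s4: 0.
The most negative is -110/21 in column p, so p would enter next.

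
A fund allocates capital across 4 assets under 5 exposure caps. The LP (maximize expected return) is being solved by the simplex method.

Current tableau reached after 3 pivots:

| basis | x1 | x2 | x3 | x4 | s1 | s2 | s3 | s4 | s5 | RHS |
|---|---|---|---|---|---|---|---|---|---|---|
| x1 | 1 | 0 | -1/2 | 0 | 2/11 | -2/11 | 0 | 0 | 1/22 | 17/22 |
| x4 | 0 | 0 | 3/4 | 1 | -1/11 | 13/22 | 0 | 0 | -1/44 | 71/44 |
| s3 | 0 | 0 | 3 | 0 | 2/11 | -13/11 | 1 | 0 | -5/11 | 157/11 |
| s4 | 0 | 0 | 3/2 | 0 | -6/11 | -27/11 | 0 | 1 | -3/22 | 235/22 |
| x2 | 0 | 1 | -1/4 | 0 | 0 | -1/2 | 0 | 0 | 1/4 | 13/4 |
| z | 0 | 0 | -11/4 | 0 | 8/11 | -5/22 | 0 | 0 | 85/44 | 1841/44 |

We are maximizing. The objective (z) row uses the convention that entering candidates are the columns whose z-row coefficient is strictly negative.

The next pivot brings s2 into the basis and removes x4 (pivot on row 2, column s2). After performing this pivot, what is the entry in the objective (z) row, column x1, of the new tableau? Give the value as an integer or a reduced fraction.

Pivot element is row 2, column s2: 13/22.
Normalize row 2: new (row 2, x1) = 0/(13/22) = 0.
z-row ← z-row − (-5/22)·(new row 2): 0 − (-5/22)·0 = 0.

0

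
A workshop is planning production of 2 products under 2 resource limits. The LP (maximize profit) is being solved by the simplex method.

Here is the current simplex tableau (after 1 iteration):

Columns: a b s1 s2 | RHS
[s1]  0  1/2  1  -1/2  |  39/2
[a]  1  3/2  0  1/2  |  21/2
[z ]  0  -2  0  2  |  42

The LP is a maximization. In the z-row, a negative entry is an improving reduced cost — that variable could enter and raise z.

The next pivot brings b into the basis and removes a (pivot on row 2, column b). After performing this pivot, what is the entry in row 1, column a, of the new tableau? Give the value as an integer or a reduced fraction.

-1/3

Pivot element is row 2, column b: 3/2.
Normalize row 2: new (row 2, a) = 1/(3/2) = 2/3.
row 1 ← row 1 − (1/2)·(new row 2): 0 − (1/2)·(2/3) = -1/3.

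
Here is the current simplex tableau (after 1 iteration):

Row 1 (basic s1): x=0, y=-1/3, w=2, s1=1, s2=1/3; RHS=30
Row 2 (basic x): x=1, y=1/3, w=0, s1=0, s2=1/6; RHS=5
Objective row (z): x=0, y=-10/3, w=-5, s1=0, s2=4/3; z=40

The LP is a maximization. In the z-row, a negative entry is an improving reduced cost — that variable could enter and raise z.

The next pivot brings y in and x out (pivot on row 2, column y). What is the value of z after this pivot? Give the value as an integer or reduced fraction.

90

Minimum ratio for y: 5/(1/3) = 15.
z changes by −(z-row coeff of y)·ratio = −(-10/3)·15 = 50.
New z = 40 + 50 = 90.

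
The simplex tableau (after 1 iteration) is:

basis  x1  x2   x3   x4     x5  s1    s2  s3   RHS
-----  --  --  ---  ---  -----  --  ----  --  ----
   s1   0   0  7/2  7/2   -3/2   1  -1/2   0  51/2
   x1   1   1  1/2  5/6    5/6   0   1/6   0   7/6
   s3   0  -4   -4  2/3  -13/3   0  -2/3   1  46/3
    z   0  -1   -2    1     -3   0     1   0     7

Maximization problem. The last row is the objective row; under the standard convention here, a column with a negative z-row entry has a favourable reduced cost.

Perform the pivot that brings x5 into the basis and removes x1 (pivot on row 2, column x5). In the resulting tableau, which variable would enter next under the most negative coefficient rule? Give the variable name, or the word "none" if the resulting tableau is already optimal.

x3

Pivot element 5/6. New z-row = old z-row − (-3)·(row 2/(5/6)).
Updated z-row coefficients: x1: 18/5, x2: 13/5, x3: -1/5, x4: 4, x5: 0, s1: 0, s2: 8/5, s3: 0.
The most negative is -1/5 in column x3, so x3 would enter next.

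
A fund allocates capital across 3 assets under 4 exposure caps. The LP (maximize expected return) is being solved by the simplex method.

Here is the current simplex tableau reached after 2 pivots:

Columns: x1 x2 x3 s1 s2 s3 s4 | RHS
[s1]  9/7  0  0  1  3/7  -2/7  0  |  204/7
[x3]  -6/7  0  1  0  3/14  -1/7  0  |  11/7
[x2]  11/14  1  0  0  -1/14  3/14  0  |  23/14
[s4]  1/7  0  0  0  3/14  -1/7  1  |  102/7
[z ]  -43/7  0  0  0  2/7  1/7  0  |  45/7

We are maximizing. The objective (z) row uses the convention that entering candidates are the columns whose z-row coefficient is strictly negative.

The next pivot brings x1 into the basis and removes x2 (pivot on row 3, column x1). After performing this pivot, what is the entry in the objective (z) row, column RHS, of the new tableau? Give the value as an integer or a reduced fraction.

212/11

Pivot element is row 3, column x1: 11/14.
Normalize row 3: new (row 3, RHS) = (23/14)/(11/14) = 23/11.
z-row ← z-row − (-43/7)·(new row 3): 45/7 − (-43/7)·(23/11) = 212/11.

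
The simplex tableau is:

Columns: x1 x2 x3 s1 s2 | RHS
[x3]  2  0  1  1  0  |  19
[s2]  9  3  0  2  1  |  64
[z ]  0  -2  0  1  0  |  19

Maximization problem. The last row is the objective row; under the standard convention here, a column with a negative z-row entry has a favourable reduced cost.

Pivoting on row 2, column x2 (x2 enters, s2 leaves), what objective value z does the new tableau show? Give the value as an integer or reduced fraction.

185/3

Minimum ratio for x2: 64/3 = 64/3.
z changes by −(z-row coeff of x2)·ratio = −(-2)·(64/3) = 128/3.
New z = 19 + (128/3) = 185/3.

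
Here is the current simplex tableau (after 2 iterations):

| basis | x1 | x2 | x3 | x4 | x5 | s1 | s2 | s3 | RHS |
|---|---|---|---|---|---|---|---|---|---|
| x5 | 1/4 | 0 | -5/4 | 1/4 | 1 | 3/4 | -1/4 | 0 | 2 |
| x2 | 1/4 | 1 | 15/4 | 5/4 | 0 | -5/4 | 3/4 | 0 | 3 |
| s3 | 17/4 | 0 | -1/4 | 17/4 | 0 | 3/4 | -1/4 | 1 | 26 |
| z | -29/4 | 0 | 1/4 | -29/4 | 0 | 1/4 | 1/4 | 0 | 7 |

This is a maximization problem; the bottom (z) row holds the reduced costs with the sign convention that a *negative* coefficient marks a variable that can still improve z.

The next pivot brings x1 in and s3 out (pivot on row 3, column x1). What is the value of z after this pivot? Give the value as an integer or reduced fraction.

Minimum ratio for x1: 26/(17/4) = 104/17.
z changes by −(z-row coeff of x1)·ratio = −(-29/4)·(104/17) = 754/17.
New z = 7 + (754/17) = 873/17.

873/17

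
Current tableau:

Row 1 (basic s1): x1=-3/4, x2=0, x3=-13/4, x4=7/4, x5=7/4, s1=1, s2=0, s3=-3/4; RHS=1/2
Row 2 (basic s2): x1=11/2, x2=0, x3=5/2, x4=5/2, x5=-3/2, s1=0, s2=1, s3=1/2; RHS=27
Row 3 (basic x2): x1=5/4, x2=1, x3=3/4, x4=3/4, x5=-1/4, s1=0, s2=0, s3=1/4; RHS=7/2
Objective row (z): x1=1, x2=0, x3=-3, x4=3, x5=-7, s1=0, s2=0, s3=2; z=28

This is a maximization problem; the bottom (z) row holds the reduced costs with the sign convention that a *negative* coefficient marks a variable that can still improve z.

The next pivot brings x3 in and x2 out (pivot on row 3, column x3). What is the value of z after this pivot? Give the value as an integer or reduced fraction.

Minimum ratio for x3: (7/2)/(3/4) = 14/3.
z changes by −(z-row coeff of x3)·ratio = −(-3)·(14/3) = 14.
New z = 28 + 14 = 42.

42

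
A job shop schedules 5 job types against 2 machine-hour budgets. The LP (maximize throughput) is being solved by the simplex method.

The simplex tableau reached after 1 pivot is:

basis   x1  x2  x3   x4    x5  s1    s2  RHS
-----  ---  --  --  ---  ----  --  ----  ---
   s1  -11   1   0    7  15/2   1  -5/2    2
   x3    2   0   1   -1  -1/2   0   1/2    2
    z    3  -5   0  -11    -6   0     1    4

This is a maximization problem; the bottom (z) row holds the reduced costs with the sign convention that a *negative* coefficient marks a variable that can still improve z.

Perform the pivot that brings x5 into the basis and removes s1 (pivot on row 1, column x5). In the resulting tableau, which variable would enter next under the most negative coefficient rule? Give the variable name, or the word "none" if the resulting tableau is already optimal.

Pivot element 15/2. New z-row = old z-row − (-6)·(row 1/(15/2)).
Updated z-row coefficients: x1: -29/5, x2: -21/5, x3: 0, x4: -27/5, x5: 0, s1: 4/5, s2: -1.
The most negative is -29/5 in column x1, so x1 would enter next.

x1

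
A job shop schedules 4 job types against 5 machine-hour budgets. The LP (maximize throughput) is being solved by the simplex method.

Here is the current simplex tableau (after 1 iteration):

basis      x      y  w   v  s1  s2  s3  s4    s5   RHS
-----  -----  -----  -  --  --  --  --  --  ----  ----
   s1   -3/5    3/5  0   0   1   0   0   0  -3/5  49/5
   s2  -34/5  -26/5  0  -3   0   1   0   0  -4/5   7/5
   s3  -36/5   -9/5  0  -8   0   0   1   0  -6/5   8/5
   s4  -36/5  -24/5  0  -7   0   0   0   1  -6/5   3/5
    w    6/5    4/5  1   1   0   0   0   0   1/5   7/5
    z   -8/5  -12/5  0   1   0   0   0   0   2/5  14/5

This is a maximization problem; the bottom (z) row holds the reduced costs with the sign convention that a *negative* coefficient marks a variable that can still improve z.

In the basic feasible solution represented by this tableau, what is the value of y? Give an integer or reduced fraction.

0

y is nonbasic (not in the basis column), so its value in the current BFS is 0.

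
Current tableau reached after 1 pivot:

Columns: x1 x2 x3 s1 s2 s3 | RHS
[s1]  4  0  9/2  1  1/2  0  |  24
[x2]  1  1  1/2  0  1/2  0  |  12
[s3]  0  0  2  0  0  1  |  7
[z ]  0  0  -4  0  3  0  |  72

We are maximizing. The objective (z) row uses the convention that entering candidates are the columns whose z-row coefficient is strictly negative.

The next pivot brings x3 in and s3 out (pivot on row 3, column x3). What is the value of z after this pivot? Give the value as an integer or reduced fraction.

86

Minimum ratio for x3: 7/2 = 7/2.
z changes by −(z-row coeff of x3)·ratio = −(-4)·(7/2) = 14.
New z = 72 + 14 = 86.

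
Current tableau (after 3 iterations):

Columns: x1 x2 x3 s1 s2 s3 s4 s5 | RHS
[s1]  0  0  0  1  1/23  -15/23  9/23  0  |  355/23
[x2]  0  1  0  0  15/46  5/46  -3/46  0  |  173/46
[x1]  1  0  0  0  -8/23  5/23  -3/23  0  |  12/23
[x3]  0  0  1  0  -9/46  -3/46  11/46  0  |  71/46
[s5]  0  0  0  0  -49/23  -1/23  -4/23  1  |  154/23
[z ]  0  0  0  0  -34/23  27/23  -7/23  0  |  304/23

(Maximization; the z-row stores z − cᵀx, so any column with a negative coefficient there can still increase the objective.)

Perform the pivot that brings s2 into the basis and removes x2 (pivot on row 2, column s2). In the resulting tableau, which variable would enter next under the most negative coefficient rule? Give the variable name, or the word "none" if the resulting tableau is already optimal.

s4

Pivot element 15/46. New z-row = old z-row − (-34/23)·(row 2/(15/46)).
Updated z-row coefficients: x1: 0, x2: 68/15, x3: 0, s1: 0, s2: 0, s3: 5/3, s4: -3/5, s5: 0.
The most negative is -3/5 in column s4, so s4 would enter next.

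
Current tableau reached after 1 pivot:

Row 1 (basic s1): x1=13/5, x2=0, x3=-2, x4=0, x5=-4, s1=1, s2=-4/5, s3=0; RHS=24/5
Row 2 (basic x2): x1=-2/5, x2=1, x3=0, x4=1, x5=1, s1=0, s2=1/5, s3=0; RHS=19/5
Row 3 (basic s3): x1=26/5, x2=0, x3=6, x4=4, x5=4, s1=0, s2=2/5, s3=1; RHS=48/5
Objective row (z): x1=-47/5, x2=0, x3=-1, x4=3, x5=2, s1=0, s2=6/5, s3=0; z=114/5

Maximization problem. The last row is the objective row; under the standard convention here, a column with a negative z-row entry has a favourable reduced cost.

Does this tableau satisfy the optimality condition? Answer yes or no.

Column x1 has objective-row coefficient -47/5, which is negative; an improving pivot exists, so not yet optimal.

no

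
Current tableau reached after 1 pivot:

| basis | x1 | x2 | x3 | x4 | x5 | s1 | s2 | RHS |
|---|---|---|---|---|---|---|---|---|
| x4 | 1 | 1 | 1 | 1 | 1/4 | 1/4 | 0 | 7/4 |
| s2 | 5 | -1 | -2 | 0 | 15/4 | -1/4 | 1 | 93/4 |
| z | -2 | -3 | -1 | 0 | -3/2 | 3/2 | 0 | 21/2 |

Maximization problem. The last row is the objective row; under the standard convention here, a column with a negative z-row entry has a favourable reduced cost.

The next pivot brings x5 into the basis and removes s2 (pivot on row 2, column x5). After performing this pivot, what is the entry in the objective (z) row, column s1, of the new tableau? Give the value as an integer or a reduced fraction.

Pivot element is row 2, column x5: 15/4.
Normalize row 2: new (row 2, s1) = (-1/4)/(15/4) = -1/15.
z-row ← z-row − (-3/2)·(new row 2): 3/2 − (-3/2)·(-1/15) = 7/5.

7/5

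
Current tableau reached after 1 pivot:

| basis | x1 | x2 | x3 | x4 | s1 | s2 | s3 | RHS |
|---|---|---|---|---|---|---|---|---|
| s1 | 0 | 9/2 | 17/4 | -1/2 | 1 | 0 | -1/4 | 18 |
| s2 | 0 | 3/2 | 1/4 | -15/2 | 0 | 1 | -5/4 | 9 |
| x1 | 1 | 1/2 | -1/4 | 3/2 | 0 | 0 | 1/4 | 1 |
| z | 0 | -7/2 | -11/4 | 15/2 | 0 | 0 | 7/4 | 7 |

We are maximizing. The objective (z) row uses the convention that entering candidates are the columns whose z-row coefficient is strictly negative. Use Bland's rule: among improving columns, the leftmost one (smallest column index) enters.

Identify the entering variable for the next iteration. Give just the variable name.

x2

Objective-row coefficients: x1: 0, x2: -7/2, x3: -11/4, x4: 15/2, s1: 0, s2: 0, s3: 7/4.
Improving columns: x2, x3. Bland's rule picks the smallest column index → x2.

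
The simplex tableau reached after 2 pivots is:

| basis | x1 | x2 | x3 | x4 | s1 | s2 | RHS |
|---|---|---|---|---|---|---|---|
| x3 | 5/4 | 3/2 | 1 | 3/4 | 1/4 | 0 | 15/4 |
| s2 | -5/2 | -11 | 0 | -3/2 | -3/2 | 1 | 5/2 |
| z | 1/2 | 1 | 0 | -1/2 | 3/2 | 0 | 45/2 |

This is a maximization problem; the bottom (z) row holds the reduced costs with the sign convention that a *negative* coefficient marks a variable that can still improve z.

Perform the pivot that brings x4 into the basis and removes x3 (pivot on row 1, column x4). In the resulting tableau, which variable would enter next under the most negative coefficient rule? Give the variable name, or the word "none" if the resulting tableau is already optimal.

none

Pivot element 3/4. New z-row = old z-row − (-1/2)·(row 1/(3/4)).
Updated z-row coefficients: x1: 4/3, x2: 2, x3: 2/3, x4: 0, s1: 5/3, s2: 0.
No coefficient is strictly negative; the tableau after this pivot is optimal.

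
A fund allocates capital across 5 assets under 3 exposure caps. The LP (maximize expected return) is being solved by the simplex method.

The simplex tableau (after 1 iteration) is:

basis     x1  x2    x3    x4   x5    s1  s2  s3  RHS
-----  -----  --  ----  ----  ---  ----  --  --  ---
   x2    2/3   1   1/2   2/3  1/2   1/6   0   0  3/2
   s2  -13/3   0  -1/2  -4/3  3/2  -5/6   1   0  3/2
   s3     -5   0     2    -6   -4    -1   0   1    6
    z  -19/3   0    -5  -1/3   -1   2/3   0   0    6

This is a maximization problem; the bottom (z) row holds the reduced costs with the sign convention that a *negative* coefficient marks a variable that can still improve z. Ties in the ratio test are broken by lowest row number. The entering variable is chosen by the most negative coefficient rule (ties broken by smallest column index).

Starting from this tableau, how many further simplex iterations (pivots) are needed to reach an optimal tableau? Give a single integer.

pivot: x1 in, x2 out → z = 81/4
pivot: x3 in, x1 out → z = 21
No improving column remains; optimal.

2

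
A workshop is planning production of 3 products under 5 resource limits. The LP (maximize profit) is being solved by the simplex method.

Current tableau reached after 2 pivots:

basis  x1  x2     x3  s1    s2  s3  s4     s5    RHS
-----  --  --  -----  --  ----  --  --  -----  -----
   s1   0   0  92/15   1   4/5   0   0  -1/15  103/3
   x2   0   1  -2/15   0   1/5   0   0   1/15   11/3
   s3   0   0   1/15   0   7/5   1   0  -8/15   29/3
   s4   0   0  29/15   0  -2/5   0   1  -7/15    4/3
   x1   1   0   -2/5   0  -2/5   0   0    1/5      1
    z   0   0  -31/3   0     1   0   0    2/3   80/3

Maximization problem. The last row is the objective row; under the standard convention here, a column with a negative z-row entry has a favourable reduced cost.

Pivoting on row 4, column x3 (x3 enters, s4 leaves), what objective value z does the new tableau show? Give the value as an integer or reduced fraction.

Minimum ratio for x3: (4/3)/(29/15) = 20/29.
z changes by −(z-row coeff of x3)·ratio = −(-31/3)·(20/29) = 620/87.
New z = 80/3 + (620/87) = 980/29.

980/29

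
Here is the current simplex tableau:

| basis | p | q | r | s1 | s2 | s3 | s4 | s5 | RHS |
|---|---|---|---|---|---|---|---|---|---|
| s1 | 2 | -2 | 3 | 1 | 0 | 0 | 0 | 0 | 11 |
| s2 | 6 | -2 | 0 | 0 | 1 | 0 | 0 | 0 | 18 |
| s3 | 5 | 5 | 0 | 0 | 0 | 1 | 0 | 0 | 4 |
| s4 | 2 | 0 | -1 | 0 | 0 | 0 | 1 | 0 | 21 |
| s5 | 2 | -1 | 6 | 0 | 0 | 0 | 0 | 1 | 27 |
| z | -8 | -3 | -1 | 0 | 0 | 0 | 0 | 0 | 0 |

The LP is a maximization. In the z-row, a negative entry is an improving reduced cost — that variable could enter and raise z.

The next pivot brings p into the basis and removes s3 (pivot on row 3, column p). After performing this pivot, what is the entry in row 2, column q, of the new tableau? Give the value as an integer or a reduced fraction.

-8

Pivot element is row 3, column p: 5.
Normalize row 3: new (row 3, q) = 5/5 = 1.
row 2 ← row 2 − 6·(new row 3): -2 − 6·1 = -8.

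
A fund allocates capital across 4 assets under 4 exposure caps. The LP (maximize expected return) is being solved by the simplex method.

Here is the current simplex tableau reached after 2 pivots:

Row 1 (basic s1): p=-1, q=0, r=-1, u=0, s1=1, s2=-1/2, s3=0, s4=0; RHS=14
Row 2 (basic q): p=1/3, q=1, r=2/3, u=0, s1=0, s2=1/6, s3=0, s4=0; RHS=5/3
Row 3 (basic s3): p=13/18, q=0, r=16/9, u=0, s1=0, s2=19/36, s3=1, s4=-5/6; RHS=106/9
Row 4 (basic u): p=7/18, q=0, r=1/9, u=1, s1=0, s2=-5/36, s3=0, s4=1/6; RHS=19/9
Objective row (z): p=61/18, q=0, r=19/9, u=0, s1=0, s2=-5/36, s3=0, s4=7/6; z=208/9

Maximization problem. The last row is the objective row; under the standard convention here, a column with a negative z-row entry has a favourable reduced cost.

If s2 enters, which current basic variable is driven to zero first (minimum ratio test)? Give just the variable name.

Ratios: row 1 (s1): entry -1/2 ≤ 0, skip; row 2 (q): (5/3)/(1/6) = 10; row 3 (s3): (106/9)/(19/36) = 424/19; row 4 (u): entry -5/36 ≤ 0, skip.
Minimum ratio 10 is in the q row, so q leaves.

q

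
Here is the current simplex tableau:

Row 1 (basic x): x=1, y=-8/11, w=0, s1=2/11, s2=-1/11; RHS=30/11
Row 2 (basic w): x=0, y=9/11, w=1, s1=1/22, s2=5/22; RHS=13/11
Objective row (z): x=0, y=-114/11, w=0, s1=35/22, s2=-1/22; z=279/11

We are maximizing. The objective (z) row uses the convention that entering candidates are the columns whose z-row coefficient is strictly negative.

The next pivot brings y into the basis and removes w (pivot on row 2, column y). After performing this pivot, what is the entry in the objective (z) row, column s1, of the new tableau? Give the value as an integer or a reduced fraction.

Pivot element is row 2, column y: 9/11.
Normalize row 2: new (row 2, s1) = (1/22)/(9/11) = 1/18.
z-row ← z-row − (-114/11)·(new row 2): 35/22 − (-114/11)·(1/18) = 13/6.

13/6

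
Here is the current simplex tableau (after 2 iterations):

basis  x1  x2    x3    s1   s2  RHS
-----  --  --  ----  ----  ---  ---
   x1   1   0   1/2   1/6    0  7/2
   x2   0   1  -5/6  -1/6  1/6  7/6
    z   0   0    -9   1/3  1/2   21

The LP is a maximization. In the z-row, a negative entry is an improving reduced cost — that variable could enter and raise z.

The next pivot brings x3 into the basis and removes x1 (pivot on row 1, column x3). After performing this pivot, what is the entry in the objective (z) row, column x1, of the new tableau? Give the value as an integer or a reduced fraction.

Pivot element is row 1, column x3: 1/2.
Normalize row 1: new (row 1, x1) = 1/(1/2) = 2.
z-row ← z-row − (-9)·(new row 1): 0 − (-9)·2 = 18.

18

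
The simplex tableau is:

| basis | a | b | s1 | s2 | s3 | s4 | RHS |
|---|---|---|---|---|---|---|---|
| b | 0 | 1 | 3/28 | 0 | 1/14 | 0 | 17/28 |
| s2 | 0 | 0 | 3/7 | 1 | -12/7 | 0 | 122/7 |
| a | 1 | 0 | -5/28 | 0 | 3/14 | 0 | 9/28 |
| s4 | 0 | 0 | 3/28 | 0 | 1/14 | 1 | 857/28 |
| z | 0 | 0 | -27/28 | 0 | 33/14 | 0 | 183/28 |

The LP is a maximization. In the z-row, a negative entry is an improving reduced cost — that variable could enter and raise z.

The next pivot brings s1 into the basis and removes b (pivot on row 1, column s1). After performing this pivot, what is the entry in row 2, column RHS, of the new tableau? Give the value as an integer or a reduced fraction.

Pivot element is row 1, column s1: 3/28.
Normalize row 1: new (row 1, RHS) = (17/28)/(3/28) = 17/3.
row 2 ← row 2 − (3/7)·(new row 1): 122/7 − (3/7)·(17/3) = 15.

15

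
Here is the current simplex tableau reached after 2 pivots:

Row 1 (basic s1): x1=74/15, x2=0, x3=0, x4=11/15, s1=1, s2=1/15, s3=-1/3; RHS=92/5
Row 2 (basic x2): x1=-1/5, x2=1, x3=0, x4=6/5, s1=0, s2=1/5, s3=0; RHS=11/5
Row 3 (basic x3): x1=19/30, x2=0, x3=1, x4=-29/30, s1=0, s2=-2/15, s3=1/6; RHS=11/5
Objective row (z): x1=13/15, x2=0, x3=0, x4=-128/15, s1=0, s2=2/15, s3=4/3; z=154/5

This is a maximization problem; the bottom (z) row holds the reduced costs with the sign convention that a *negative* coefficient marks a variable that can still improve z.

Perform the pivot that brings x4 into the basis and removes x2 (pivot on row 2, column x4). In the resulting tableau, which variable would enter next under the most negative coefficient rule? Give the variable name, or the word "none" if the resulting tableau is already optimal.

Pivot element 6/5. New z-row = old z-row − (-128/15)·(row 2/(6/5)).
Updated z-row coefficients: x1: -5/9, x2: 64/9, x3: 0, x4: 0, s1: 0, s2: 14/9, s3: 4/3.
The most negative is -5/9 in column x1, so x1 would enter next.

x1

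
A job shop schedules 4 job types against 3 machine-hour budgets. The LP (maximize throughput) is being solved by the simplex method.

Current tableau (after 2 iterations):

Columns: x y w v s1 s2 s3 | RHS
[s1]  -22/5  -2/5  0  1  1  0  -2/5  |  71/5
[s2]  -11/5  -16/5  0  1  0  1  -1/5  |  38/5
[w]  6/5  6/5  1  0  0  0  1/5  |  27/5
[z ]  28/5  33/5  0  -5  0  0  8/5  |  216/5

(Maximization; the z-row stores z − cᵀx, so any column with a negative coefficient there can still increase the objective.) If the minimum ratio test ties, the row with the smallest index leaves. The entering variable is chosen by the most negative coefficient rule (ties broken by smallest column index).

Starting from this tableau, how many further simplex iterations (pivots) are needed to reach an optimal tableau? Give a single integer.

3

pivot: v in, s2 out → z = 406/5
pivot: y in, s1 out → z = 1447/14
pivot: x in, w out → z = 1187/10
No improving column remains; optimal.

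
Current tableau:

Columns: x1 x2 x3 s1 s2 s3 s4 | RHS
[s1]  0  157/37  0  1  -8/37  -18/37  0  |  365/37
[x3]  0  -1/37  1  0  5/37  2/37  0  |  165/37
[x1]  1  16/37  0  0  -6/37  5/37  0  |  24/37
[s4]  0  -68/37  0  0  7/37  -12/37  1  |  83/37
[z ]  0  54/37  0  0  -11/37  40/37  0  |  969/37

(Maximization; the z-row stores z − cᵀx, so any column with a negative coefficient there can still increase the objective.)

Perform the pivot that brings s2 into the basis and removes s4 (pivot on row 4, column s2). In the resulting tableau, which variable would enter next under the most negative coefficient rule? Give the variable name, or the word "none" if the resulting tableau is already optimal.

x2

Pivot element 7/37. New z-row = old z-row − (-11/37)·(row 4/(7/37)).
Updated z-row coefficients: x1: 0, x2: -10/7, x3: 0, s1: 0, s2: 0, s3: 4/7, s4: 11/7.
The most negative is -10/7 in column x2, so x2 would enter next.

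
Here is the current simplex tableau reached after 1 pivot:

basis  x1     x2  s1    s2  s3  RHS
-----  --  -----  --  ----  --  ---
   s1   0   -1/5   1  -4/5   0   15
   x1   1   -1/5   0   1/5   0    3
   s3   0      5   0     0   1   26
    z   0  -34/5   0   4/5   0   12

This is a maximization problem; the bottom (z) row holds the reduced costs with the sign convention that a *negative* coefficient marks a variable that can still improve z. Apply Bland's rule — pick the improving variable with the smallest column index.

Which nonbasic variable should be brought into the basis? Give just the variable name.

Objective-row coefficients: x1: 0, x2: -34/5, s1: 0, s2: 4/5, s3: 0.
Improving columns: x2. Bland's rule picks the smallest column index → x2.

x2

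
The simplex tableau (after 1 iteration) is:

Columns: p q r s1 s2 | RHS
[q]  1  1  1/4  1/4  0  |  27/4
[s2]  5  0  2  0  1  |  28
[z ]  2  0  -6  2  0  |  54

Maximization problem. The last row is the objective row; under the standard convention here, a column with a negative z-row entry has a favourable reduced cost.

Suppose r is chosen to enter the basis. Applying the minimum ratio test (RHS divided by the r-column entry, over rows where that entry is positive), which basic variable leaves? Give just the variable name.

s2

Ratios: row 1 (q): (27/4)/(1/4) = 27; row 2 (s2): 28/2 = 14.
Minimum ratio 14 is in the s2 row, so s2 leaves.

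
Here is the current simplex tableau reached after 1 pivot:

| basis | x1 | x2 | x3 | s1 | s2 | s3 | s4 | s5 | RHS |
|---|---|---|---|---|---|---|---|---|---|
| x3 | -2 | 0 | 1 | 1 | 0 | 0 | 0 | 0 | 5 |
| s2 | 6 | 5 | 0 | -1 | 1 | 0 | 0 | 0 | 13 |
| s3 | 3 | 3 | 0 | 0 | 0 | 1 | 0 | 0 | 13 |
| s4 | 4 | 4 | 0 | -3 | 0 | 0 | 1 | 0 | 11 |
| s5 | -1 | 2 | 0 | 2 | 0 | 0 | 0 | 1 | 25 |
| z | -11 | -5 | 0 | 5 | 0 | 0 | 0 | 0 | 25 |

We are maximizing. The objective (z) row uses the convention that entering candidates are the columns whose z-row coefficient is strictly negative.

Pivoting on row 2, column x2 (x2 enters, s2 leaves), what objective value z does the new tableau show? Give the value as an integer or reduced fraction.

38

Minimum ratio for x2: 13/5 = 13/5.
z changes by −(z-row coeff of x2)·ratio = −(-5)·(13/5) = 13.
New z = 25 + 13 = 38.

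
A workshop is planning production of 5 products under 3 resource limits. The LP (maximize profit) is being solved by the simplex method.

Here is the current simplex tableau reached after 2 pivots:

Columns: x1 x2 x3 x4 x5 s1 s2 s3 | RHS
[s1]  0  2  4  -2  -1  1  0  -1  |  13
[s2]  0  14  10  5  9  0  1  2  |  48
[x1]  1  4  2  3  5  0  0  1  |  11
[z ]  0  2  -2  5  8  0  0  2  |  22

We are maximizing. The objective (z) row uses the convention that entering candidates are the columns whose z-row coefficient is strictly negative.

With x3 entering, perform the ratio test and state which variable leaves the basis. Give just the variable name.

Ratios: row 1 (s1): 13/4 = 13/4; row 2 (s2): 48/10 = 24/5; row 3 (x1): 11/2 = 11/2.
Minimum ratio 13/4 is in the s1 row, so s1 leaves.

s1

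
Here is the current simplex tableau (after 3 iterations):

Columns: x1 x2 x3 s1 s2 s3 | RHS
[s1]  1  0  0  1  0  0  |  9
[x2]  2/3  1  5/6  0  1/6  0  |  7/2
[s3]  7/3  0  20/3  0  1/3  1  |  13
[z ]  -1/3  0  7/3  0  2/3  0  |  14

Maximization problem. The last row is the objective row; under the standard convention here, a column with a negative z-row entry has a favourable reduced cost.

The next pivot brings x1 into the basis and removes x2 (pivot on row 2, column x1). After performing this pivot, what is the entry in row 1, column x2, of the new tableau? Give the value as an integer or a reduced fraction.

Pivot element is row 2, column x1: 2/3.
Normalize row 2: new (row 2, x2) = 1/(2/3) = 3/2.
row 1 ← row 1 − 1·(new row 2): 0 − 1·(3/2) = -3/2.

-3/2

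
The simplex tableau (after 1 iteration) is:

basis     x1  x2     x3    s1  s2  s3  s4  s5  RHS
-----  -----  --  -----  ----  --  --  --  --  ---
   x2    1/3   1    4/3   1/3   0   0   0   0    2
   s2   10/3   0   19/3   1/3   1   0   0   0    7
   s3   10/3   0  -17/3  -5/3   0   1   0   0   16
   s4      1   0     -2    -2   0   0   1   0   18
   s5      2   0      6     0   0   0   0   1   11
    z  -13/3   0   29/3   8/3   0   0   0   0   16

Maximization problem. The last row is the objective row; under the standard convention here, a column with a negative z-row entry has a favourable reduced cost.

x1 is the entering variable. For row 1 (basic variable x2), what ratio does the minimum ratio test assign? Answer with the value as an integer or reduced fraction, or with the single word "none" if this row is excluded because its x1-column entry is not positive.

Ratio = RHS / (x1 entry) = 2 / (1/3) = 6.

6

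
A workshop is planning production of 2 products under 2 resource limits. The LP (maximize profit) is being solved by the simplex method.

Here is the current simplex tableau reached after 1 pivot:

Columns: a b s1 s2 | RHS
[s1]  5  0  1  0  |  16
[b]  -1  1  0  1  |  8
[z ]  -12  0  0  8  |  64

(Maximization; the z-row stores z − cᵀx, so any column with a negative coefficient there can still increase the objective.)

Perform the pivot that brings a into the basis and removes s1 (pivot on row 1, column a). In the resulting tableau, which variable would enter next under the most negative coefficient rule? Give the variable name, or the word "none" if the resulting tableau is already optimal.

none

Pivot element 5. New z-row = old z-row − (-12)·(row 1/5).
Updated z-row coefficients: a: 0, b: 0, s1: 12/5, s2: 8.
No coefficient is strictly negative; the tableau after this pivot is optimal.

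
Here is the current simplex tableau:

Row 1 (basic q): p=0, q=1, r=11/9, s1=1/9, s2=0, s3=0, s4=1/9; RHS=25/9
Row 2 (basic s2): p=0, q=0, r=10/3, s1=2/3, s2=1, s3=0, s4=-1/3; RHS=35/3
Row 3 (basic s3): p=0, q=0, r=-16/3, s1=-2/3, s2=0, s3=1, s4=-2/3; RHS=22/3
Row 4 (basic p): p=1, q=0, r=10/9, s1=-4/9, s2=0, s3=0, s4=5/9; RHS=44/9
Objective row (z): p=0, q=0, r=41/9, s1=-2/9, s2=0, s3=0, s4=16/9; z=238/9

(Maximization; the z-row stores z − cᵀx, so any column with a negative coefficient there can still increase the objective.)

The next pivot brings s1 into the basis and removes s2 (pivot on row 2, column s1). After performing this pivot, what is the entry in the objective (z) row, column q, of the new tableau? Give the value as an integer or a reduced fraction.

Pivot element is row 2, column s1: 2/3.
Normalize row 2: new (row 2, q) = 0/(2/3) = 0.
z-row ← z-row − (-2/9)·(new row 2): 0 − (-2/9)·0 = 0.

0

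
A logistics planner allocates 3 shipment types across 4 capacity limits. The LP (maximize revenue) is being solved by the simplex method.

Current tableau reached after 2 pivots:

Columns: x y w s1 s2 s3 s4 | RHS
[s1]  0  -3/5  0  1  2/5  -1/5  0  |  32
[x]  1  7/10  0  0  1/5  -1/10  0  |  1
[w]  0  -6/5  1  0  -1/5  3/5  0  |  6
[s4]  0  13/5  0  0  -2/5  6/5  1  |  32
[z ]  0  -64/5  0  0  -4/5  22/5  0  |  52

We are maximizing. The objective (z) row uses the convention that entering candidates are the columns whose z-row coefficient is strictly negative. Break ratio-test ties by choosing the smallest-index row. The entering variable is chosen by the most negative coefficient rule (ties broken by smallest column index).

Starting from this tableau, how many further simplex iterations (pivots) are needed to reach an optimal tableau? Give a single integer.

1

pivot: y in, x out → z = 492/7
No improving column remains; optimal.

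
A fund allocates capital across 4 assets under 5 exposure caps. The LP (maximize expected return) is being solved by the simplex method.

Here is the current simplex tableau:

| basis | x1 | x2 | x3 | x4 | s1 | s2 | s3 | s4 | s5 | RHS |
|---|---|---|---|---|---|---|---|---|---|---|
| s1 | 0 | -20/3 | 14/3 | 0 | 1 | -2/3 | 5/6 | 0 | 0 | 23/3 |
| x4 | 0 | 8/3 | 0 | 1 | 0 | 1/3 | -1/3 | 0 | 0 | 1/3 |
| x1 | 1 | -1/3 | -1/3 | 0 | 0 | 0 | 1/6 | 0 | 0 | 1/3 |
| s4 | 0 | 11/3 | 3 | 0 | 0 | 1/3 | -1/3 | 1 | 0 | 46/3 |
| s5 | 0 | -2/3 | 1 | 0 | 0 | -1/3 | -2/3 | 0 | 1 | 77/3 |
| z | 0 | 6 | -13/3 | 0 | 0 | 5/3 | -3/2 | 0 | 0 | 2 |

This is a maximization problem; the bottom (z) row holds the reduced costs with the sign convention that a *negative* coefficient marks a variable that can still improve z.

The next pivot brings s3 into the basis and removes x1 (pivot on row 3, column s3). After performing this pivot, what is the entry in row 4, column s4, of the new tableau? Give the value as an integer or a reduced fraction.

Pivot element is row 3, column s3: 1/6.
Normalize row 3: new (row 3, s4) = 0/(1/6) = 0.
row 4 ← row 4 − (-1/3)·(new row 3): 1 − (-1/3)·0 = 1.

1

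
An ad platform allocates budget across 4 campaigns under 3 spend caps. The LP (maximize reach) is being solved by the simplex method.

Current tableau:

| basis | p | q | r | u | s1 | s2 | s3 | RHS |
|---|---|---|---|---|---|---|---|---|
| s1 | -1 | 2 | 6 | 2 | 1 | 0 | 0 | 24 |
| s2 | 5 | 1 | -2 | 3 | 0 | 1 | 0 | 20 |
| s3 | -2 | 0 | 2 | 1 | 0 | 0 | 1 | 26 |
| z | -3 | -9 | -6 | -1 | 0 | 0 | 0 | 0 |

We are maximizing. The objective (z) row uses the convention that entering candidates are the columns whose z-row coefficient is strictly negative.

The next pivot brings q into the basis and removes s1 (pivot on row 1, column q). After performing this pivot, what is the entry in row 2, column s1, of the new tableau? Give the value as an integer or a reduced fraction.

-1/2

Pivot element is row 1, column q: 2.
Normalize row 1: new (row 1, s1) = 1/2 = 1/2.
row 2 ← row 2 − 1·(new row 1): 0 − 1·(1/2) = -1/2.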